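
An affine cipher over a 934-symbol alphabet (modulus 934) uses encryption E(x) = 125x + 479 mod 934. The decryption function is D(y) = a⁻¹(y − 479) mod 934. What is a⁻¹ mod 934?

269

gcd(934, 125) by repeated division:
934 = 7·125 + 59
125 = 2·59 + 7
59 = 8·7 + 3
7 = 2·3 + 1
3 = 3·1 + 0
gcd = 1, so the inverse exists. Back-substitute:
1 = 7 − 2·3
1 = −2·59 + 17·7
1 = 17·125 − 36·59
1 = −36·934 + 269·125
So 125·269 ≡ 1 (mod 934).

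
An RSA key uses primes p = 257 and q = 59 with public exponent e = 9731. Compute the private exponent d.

9387

φ(n) = (p−1)(q−1) = 256·58 = 14848.
Need d with 9731·d ≡ 1 (mod 14848). Apply the extended Euclidean algorithm:
14848 = 1×9731 + 5117
9731 = 1×5117 + 4614
5117 = 1×4614 + 503
4614 = 9×503 + 87
503 = 5×87 + 68
87 = 1×68 + 19
68 = 3×19 + 11
19 = 1×11 + 8
11 = 1×8 + 3
8 = 2×3 + 2
3 = 1×2 + 1
2 = 2×1 + 0
Back-substitute:
1 = 3 − 2
1 = −8 + 3·3
1 = 3·11 − 4·8
1 = −4·19 + 7·11
1 = 7·68 − 25·19
1 = −25·87 + 32·68
1 = 32·503 − 185·87
1 = −185·4614 + 1697·503
1 = 1697·5117 − 1882·4614
1 = −1882·9731 + 3579·5117
1 = 3579·14848 − 5461·9731
So 9731·(-5461) ≡ 1 (mod 14848), hence d ≡ -5461 ≡ 9387 (mod 14848).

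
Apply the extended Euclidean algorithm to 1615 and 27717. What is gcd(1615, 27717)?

1

Euclidean algorithm:
27717 = 17*1615 + 262
1615 = 6*262 + 43
262 = 6*43 + 4
43 = 10*4 + 3
4 = 1*3 + 1
3 = 3*1 + 0
gcd(1615, 27717) = 1.
Working backward:
1 = 4 − 3
1 = −43 + 11·4
1 = 11·262 − 67·43
1 = −67·1615 + 413·262
1 = 413·27717 − 7088·1615
So 1 = (413)·27717 + (-7088)·1615.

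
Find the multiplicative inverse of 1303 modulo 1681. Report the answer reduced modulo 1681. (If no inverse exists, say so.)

Apply the Euclidean algorithm to 1681 and 1303:
1681 = 1·1303 + 378
1303 = 3·378 + 169
378 = 2·169 + 40
169 = 4·40 + 9
40 = 4·9 + 4
9 = 2·4 + 1
4 = 4·1 + 0
The gcd is 1. Working backward:
1 = 9 − 2·4
1 = −2·40 + 9·9
1 = 9·169 − 38·40
1 = −38·378 + 85·169
1 = 85·1303 − 293·378
1 = −293·1681 + 378·1303
So 1303·378 ≡ 1 (mod 1681).

378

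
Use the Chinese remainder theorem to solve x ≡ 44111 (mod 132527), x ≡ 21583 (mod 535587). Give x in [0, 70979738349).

Write x = 44111 + 132527·k. Then 132527·k ≡ 21583 − 44111 ≡ 513059 (mod 535587).
Need 132527⁻¹ mod 535587. Extended Euclid on (535587, 132527):
535587 = 4×132527 + 5479
132527 = 24×5479 + 1031
5479 = 5×1031 + 324
1031 = 3×324 + 59
324 = 5×59 + 29
59 = 2×29 + 1
29 = 29×1 + 0
Back-substitute:
1 = 59 − 2·29
1 = −2·324 + 11·59
1 = 11·1031 − 35·324
1 = −35·5479 + 186·1031
1 = 186·132527 − 4499·5479
1 = −4499·535587 + 18182·132527
132527⁻¹ ≡ 18182 (mod 535587), so k ≡ 18182·513059 ≡ 119959 (mod 535587).
x = 44111 + 132527·119959 = 15897850504.

15897850504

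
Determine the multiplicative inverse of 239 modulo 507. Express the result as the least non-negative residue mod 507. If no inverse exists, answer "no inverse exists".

437

Extended Euclidean algorithm:
507 = 2·239 + 29
239 = 8·29 + 7
29 = 4·7 + 1
7 = 7·1 + 0
gcd = 1, so the inverse exists. Back-substitute:
1 = 29 − 4·7
1 = −4·239 + 33·29
1 = 33·507 − 70·239
Thus 239·(-70) ≡ 1 (mod 507); reducing, -70 mod 507 = 437.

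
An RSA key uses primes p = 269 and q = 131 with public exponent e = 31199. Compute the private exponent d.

φ(n) = (p−1)(q−1) = 268·130 = 34840.
Need d with 31199·d ≡ 1 (mod 34840). Apply the extended Euclidean algorithm:
34840 = 1×31199 + 3641
31199 = 8×3641 + 2071
3641 = 1×2071 + 1570
2071 = 1×1570 + 501
1570 = 3×501 + 67
501 = 7×67 + 32
67 = 2×32 + 3
32 = 10×3 + 2
3 = 1×2 + 1
2 = 2×1 + 0
Back-substitute:
1 = 3 − 2
1 = −32 + 11·3
1 = 11·67 − 23·32
1 = −23·501 + 172·67
1 = 172·1570 − 539·501
1 = −539·2071 + 711·1570
1 = 711·3641 − 1250·2071
1 = −1250·31199 + 10711·3641
1 = 10711·34840 − 11961·31199
So 31199·(-11961) ≡ 1 (mod 34840), hence d ≡ -11961 ≡ 22879 (mod 34840).

22879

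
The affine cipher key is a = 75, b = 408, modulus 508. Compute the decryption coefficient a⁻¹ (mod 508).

359

gcd(508, 75) by repeated division:
508 = 6*75 + 58
75 = 1*58 + 17
58 = 3*17 + 7
17 = 2*7 + 3
7 = 2*3 + 1
3 = 3*1 + 0
Since gcd(75, 508) = 1, back-substitute to write 1 as a combination:
1 = 7 − 2·3
1 = −2·17 + 5·7
1 = 5·58 − 17·17
1 = −17·75 + 22·58
1 = 22·508 − 149·75
So 75·(-149) ≡ 1 (mod 508), and -149 ≡ 359 (mod 508).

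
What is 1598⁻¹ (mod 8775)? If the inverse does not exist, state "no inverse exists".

8462

gcd(8775, 1598) by repeated division:
8775 = 5*1598 + 785
1598 = 2*785 + 28
785 = 28*28 + 1
28 = 28*1 + 0
The gcd is 1. Working backward:
1 = 785 − 28·28
1 = −28·1598 + 57·785
1 = 57·8775 − 313·1598
Hence 1598⁻¹ ≡ -313 ≡ 8462 (mod 8775).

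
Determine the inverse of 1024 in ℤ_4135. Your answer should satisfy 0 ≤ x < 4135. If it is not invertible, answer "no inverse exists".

gcd(4135, 1024) by repeated division:
4135 = 4*1024 + 39
1024 = 26*39 + 10
39 = 3*10 + 9
10 = 1*9 + 1
9 = 9*1 + 0
The gcd is 1. Working backward:
1 = 10 − 9
1 = −39 + 4·10
1 = 4·1024 − 105·39
1 = −105·4135 + 424·1024
So 1024·424 ≡ 1 (mod 4135).

424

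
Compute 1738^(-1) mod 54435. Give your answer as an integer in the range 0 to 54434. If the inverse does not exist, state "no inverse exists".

41437

Apply the Euclidean algorithm to 54435 and 1738:
54435 = 31·1738 + 557
1738 = 3·557 + 67
557 = 8·67 + 21
67 = 3·21 + 4
21 = 5·4 + 1
4 = 4·1 + 0
gcd = 1, so the inverse exists. Back-substitute:
1 = 21 − 5·4
1 = −5·67 + 16·21
1 = 16·557 − 133·67
1 = −133·1738 + 415·557
1 = 415·54435 − 12998·1738
So 1738·(-12998) ≡ 1 (mod 54435), and -12998 ≡ 41437 (mod 54435).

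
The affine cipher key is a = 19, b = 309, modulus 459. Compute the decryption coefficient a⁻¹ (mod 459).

145

Apply the Euclidean algorithm to 459 and 19:
459 = 24*19 + 3
19 = 6*3 + 1
3 = 3*1 + 0
Since gcd(19, 459) = 1, back-substitute to write 1 as a combination:
1 = 19 − 6·3
1 = −6·459 + 145·19
So 19·145 ≡ 1 (mod 459).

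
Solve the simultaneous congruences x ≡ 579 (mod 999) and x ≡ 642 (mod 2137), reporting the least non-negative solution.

Write x = 579 + 999·k. Then 999·k ≡ 642 − 579 ≡ 63 (mod 2137).
Need 999⁻¹ mod 2137. Extended Euclid on (2137, 999):
2137 = 2×999 + 139
999 = 7×139 + 26
139 = 5×26 + 9
26 = 2×9 + 8
9 = 1×8 + 1
8 = 8×1 + 0
Back-substitute:
1 = 9 − 8
1 = −26 + 3·9
1 = 3·139 − 16·26
1 = −16·999 + 115·139
1 = 115·2137 − 246·999
999⁻¹ ≡ 1891 (mod 2137), so k ≡ 1891·63 ≡ 1598 (mod 2137).
x = 579 + 999·1598 = 1596981.

1596981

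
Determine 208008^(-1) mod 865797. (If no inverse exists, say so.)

Compute gcd(208008, 865797):
865797 = 4*208008 + 33765
208008 = 6*33765 + 5418
33765 = 6*5418 + 1257
5418 = 4*1257 + 390
1257 = 3*390 + 87
390 = 4*87 + 42
87 = 2*42 + 3
42 = 14*3 + 0
The gcd is 3, not 1, hence no inverse exists.

no inverse exists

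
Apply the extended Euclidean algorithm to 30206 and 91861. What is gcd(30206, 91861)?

11

Apply Euclid's algorithm to 91861 and 30206:
91861 = 3×30206 + 1243
30206 = 24×1243 + 374
1243 = 3×374 + 121
374 = 3×121 + 11
121 = 11×11 + 0
gcd(30206, 91861) = 11.
Express as a combination:
11 = 374 − 3·121
11 = −3·1243 + 10·374
11 = 10·30206 − 243·1243
11 = −243·91861 + 739·30206
So 11 = (-243)·91861 + (739)·30206.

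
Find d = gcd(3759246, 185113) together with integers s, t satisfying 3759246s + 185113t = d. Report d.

1

Apply Euclid's algorithm to 3759246 and 185113:
3759246 = 20*185113 + 56986
185113 = 3*56986 + 14155
56986 = 4*14155 + 366
14155 = 38*366 + 247
366 = 1*247 + 119
247 = 2*119 + 9
119 = 13*9 + 2
9 = 4*2 + 1
2 = 2*1 + 0
gcd(3759246, 185113) = 1.
Back-substituting:
1 = 9 − 4·2
1 = −4·119 + 53·9
1 = 53·247 − 110·119
1 = −110·366 + 163·247
1 = 163·14155 − 6304·366
1 = −6304·56986 + 25379·14155
1 = 25379·185113 − 82441·56986
1 = −82441·3759246 + 1674199·185113
So 1 = (-82441)·3759246 + (1674199)·185113.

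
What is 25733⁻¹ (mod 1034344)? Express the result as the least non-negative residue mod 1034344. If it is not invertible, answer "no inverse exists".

318909

gcd(1034344, 25733) by repeated division:
1034344 = 40×25733 + 5024
25733 = 5×5024 + 613
5024 = 8×613 + 120
613 = 5×120 + 13
120 = 9×13 + 3
13 = 4×3 + 1
3 = 3×1 + 0
Since gcd(25733, 1034344) = 1, back-substitute to write 1 as a combination:
1 = 13 − 4·3
1 = −4·120 + 37·13
1 = 37·613 − 189·120
1 = −189·5024 + 1549·613
1 = 1549·25733 − 7934·5024
1 = −7934·1034344 + 318909·25733
So 25733·318909 ≡ 1 (mod 1034344).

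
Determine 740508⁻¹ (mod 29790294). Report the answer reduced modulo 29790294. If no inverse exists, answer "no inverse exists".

Compute gcd(740508, 29790294):
29790294 = 40·740508 + 169974
740508 = 4·169974 + 60612
169974 = 2·60612 + 48750
60612 = 1·48750 + 11862
48750 = 4·11862 + 1302
11862 = 9·1302 + 144
1302 = 9·144 + 6
144 = 24·6 + 0
gcd(740508, 29790294) = 6 ≠ 1, so 740508 has no multiplicative inverse modulo 29790294.

no inverse exists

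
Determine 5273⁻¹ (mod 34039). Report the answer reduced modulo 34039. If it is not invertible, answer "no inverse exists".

Extended Euclidean algorithm:
34039 = 6·5273 + 2401
5273 = 2·2401 + 471
2401 = 5·471 + 46
471 = 10·46 + 11
46 = 4·11 + 2
11 = 5·2 + 1
2 = 2·1 + 0
Since gcd(5273, 34039) = 1, back-substitute to write 1 as a combination:
1 = 11 − 5·2
1 = −5·46 + 21·11
1 = 21·471 − 215·46
1 = −215·2401 + 1096·471
1 = 1096·5273 − 2407·2401
1 = −2407·34039 + 15538·5273
So 5273·15538 ≡ 1 (mod 34039).

15538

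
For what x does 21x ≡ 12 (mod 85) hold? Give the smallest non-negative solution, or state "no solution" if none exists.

37

First find gcd(21, 85):
85 = 4×21 + 1
21 = 21×1 + 0
gcd = 1, so a unique solution mod 85 exists.
Back-substitute for the Bézout coefficients:
1 = 85 − 4·21
So 21·(-4) ≡ 1 (mod 85), giving 21⁻¹ ≡ 81.
x ≡ 21⁻¹·12 ≡ 81·12 ≡ 37 (mod 85).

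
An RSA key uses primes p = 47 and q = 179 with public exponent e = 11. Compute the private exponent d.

φ(n) = (p−1)(q−1) = 46·178 = 8188.
Need d with 11·d ≡ 1 (mod 8188). Apply the extended Euclidean algorithm:
8188 = 744×11 + 4
11 = 2×4 + 3
4 = 1×3 + 1
3 = 3×1 + 0
Back-substitute:
1 = 4 − 3
1 = −11 + 3·4
1 = 3·8188 − 2233·11
So 11·(-2233) ≡ 1 (mod 8188), hence d ≡ -2233 ≡ 5955 (mod 8188).

5955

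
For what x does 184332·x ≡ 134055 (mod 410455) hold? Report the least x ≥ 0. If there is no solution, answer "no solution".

First find gcd(184332, 410455):
410455 = 2·184332 + 41791
184332 = 4·41791 + 17168
41791 = 2·17168 + 7455
17168 = 2·7455 + 2258
7455 = 3·2258 + 681
2258 = 3·681 + 215
681 = 3·215 + 36
215 = 5·36 + 35
36 = 1·35 + 1
35 = 35·1 + 0
gcd = 1, so a unique solution mod 410455 exists.
Back-substitute for the Bézout coefficients:
1 = 36 − 35
1 = −215 + 6·36
1 = 6·681 − 19·215
1 = −19·2258 + 63·681
1 = 63·7455 − 208·2258
1 = −208·17168 + 479·7455
1 = 479·41791 − 1166·17168
1 = −1166·184332 + 5143·41791
1 = 5143·410455 − 11452·184332
So 184332·(-11452) ≡ 1 (mod 410455), giving 184332⁻¹ ≡ 399003.
x ≡ 184332⁻¹·134055 ≡ 399003·134055 ≡ 314295 (mod 410455).

314295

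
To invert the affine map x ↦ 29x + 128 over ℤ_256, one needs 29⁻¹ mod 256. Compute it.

gcd(256, 29) by repeated division:
256 = 8×29 + 24
29 = 1×24 + 5
24 = 4×5 + 4
5 = 1×4 + 1
4 = 4×1 + 0
gcd = 1, so the inverse exists. Back-substitute:
1 = 5 − 4
1 = −24 + 5·5
1 = 5·29 − 6·24
1 = −6·256 + 53·29
So 29·53 ≡ 1 (mod 256).

53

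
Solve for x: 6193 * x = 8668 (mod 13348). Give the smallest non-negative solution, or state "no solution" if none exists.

First find gcd(6193, 13348):
13348 = 2×6193 + 962
6193 = 6×962 + 421
962 = 2×421 + 120
421 = 3×120 + 61
120 = 1×61 + 59
61 = 1×59 + 2
59 = 29×2 + 1
2 = 2×1 + 0
gcd = 1, so a unique solution mod 13348 exists.
Back-substitute for the Bézout coefficients:
1 = 59 − 29·2
1 = −29·61 + 30·59
1 = 30·120 − 59·61
1 = −59·421 + 207·120
1 = 207·962 − 473·421
1 = −473·6193 + 3045·962
1 = 3045·13348 − 6563·6193
So 6193·(-6563) ≡ 1 (mod 13348), giving 6193⁻¹ ≡ 6785.
x ≡ 6193⁻¹·8668 ≡ 6785·8668 ≡ 1092 (mod 13348).

1092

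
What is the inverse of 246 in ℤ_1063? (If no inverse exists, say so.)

Run Euclid on (1063, 246):
1063 = 4·246 + 79
246 = 3·79 + 9
79 = 8·9 + 7
9 = 1·7 + 2
7 = 3·2 + 1
2 = 2·1 + 0
The gcd is 1. Working backward:
1 = 7 − 3·2
1 = −3·9 + 4·7
1 = 4·79 − 35·9
1 = −35·246 + 109·79
1 = 109·1063 − 471·246
Hence 246⁻¹ ≡ -471 ≡ 592 (mod 1063).

592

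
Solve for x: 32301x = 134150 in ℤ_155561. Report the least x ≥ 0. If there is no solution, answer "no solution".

107362

First find gcd(32301, 155561):
155561 = 4×32301 + 26357
32301 = 1×26357 + 5944
26357 = 4×5944 + 2581
5944 = 2×2581 + 782
2581 = 3×782 + 235
782 = 3×235 + 77
235 = 3×77 + 4
77 = 19×4 + 1
4 = 4×1 + 0
gcd = 1, so a unique solution mod 155561 exists.
Back-substitute for the Bézout coefficients:
1 = 77 − 19·4
1 = −19·235 + 58·77
1 = 58·782 − 193·235
1 = −193·2581 + 637·782
1 = 637·5944 − 1467·2581
1 = −1467·26357 + 6505·5944
1 = 6505·32301 − 7972·26357
1 = −7972·155561 + 38393·32301
So 32301·(38393) ≡ 1 (mod 155561), giving 32301⁻¹ ≡ 38393.
x ≡ 32301⁻¹·134150 ≡ 38393·134150 ≡ 107362 (mod 155561).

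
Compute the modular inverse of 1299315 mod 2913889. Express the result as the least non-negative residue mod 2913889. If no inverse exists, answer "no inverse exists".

Apply the Euclidean algorithm to 2913889 and 1299315:
2913889 = 2×1299315 + 315259
1299315 = 4×315259 + 38279
315259 = 8×38279 + 9027
38279 = 4×9027 + 2171
9027 = 4×2171 + 343
2171 = 6×343 + 113
343 = 3×113 + 4
113 = 28×4 + 1
4 = 4×1 + 0
Since gcd(1299315, 2913889) = 1, back-substitute to write 1 as a combination:
1 = 113 − 28·4
1 = −28·343 + 85·113
1 = 85·2171 − 538·343
1 = −538·9027 + 2237·2171
1 = 2237·38279 − 9486·9027
1 = −9486·315259 + 78125·38279
1 = 78125·1299315 − 321986·315259
1 = −321986·2913889 + 722097·1299315
So 1299315·722097 ≡ 1 (mod 2913889).

722097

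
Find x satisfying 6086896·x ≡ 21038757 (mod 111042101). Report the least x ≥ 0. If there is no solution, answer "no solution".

21944483

First find gcd(6086896, 111042101):
111042101 = 18×6086896 + 1477973
6086896 = 4×1477973 + 175004
1477973 = 8×175004 + 77941
175004 = 2×77941 + 19122
77941 = 4×19122 + 1453
19122 = 13×1453 + 233
1453 = 6×233 + 55
233 = 4×55 + 13
55 = 4×13 + 3
13 = 4×3 + 1
3 = 3×1 + 0
gcd = 1, so a unique solution mod 111042101 exists.
Back-substitute for the Bézout coefficients:
1 = 13 − 4·3
1 = −4·55 + 17·13
1 = 17·233 − 72·55
1 = −72·1453 + 449·233
1 = 449·19122 − 5909·1453
1 = −5909·77941 + 24085·19122
1 = 24085·175004 − 54079·77941
1 = −54079·1477973 + 456717·175004
1 = 456717·6086896 − 1880947·1477973
1 = −1880947·111042101 + 34313763·6086896
So 6086896·(34313763) ≡ 1 (mod 111042101), giving 6086896⁻¹ ≡ 34313763.
x ≡ 6086896⁻¹·21038757 ≡ 34313763·21038757 ≡ 21944483 (mod 111042101).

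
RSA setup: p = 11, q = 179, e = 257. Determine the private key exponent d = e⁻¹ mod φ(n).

1593

φ(n) = (p−1)(q−1) = 10·178 = 1780.
Need d with 257·d ≡ 1 (mod 1780). Apply the extended Euclidean algorithm:
1780 = 6×257 + 238
257 = 1×238 + 19
238 = 12×19 + 10
19 = 1×10 + 9
10 = 1×9 + 1
9 = 9×1 + 0
Back-substitute:
1 = 10 − 9
1 = −19 + 2·10
1 = 2·238 − 25·19
1 = −25·257 + 27·238
1 = 27·1780 − 187·257
So 257·(-187) ≡ 1 (mod 1780), hence d ≡ -187 ≡ 1593 (mod 1780).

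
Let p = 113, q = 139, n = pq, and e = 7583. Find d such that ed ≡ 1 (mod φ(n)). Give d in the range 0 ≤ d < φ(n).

1439

φ(n) = (p−1)(q−1) = 112·138 = 15456.
Need d with 7583·d ≡ 1 (mod 15456). Apply the extended Euclidean algorithm:
15456 = 2*7583 + 290
7583 = 26*290 + 43
290 = 6*43 + 32
43 = 1*32 + 11
32 = 2*11 + 10
11 = 1*10 + 1
10 = 10*1 + 0
Back-substitute:
1 = 11 − 10
1 = −32 + 3·11
1 = 3·43 − 4·32
1 = −4·290 + 27·43
1 = 27·7583 − 706·290
1 = −706·15456 + 1439·7583
So 7583·1439 ≡ 1 (mod 15456), hence d = 1439.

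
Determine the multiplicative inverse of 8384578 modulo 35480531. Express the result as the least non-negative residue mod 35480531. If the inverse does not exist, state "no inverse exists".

33266938

gcd(35480531, 8384578) by repeated division:
35480531 = 4*8384578 + 1942219
8384578 = 4*1942219 + 615702
1942219 = 3*615702 + 95113
615702 = 6*95113 + 45024
95113 = 2*45024 + 5065
45024 = 8*5065 + 4504
5065 = 1*4504 + 561
4504 = 8*561 + 16
561 = 35*16 + 1
16 = 16*1 + 0
The gcd is 1. Working backward:
1 = 561 − 35·16
1 = −35·4504 + 281·561
1 = 281·5065 − 316·4504
1 = −316·45024 + 2809·5065
1 = 2809·95113 − 5934·45024
1 = −5934·615702 + 38413·95113
1 = 38413·1942219 − 121173·615702
1 = −121173·8384578 + 523105·1942219
1 = 523105·35480531 − 2213593·8384578
Thus 8384578·(-2213593) ≡ 1 (mod 35480531); reducing, -2213593 mod 35480531 = 33266938.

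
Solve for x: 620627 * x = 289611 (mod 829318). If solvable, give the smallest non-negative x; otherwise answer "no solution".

First find gcd(620627, 829318):
829318 = 1·620627 + 208691
620627 = 2·208691 + 203245
208691 = 1·203245 + 5446
203245 = 37·5446 + 1743
5446 = 3·1743 + 217
1743 = 8·217 + 7
217 = 31·7 + 0
gcd = 7 and 7 | 289611, so solutions exist. Divide through by 7: 88661x ≡ 41373 (mod 118474).
Now find 88661⁻¹ mod 118474:
118474 = 1·88661 + 29813
88661 = 2·29813 + 29035
29813 = 1·29035 + 778
29035 = 37·778 + 249
778 = 3·249 + 31
249 = 8·31 + 1
31 = 31·1 + 0
Back-substitute:
1 = 249 − 8·31
1 = −8·778 + 25·249
1 = 25·29035 − 933·778
1 = −933·29813 + 958·29035
1 = 958·88661 − 2849·29813
1 = −2849·118474 + 3807·88661
So 88661⁻¹ ≡ 3807 (mod 118474).
Then x ≡ 3807·41373 ≡ 55065 (mod 118474); the smallest non-negative solution is x = 55065.

55065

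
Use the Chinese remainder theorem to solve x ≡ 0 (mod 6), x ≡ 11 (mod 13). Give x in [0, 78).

24

Write x = 0 + 6·k. Then 6·k ≡ 11 − 0 ≡ 11 (mod 13).
Need 6⁻¹ mod 13. Extended Euclid on (13, 6):
13 = 2*6 + 1
6 = 6*1 + 0
Back-substitute:
1 = 13 − 2·6
6⁻¹ ≡ 11 (mod 13), so k ≡ 11·11 ≡ 4 (mod 13).
x = 0 + 6·4 = 24.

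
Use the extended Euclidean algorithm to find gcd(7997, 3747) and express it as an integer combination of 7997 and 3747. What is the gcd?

Euclidean algorithm:
7997 = 2×3747 + 503
3747 = 7×503 + 226
503 = 2×226 + 51
226 = 4×51 + 22
51 = 2×22 + 7
22 = 3×7 + 1
7 = 7×1 + 0
gcd(7997, 3747) = 1.
Working backward:
1 = 22 − 3·7
1 = −3·51 + 7·22
1 = 7·226 − 31·51
1 = −31·503 + 69·226
1 = 69·3747 − 514·503
1 = −514·7997 + 1097·3747
So 1 = (-514)·7997 + (1097)·3747.

1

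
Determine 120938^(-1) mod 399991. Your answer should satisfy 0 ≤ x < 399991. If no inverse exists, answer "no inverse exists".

131261

Extended Euclidean algorithm:
399991 = 3·120938 + 37177
120938 = 3·37177 + 9407
37177 = 3·9407 + 8956
9407 = 1·8956 + 451
8956 = 19·451 + 387
451 = 1·387 + 64
387 = 6·64 + 3
64 = 21·3 + 1
3 = 3·1 + 0
Since gcd(120938, 399991) = 1, back-substitute to write 1 as a combination:
1 = 64 − 21·3
1 = −21·387 + 127·64
1 = 127·451 − 148·387
1 = −148·8956 + 2939·451
1 = 2939·9407 − 3087·8956
1 = −3087·37177 + 12200·9407
1 = 12200·120938 − 39687·37177
1 = −39687·399991 + 131261·120938
So 120938·131261 ≡ 1 (mod 399991).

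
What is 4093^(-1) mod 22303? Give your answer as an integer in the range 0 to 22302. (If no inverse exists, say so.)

Run Euclid on (22303, 4093):
22303 = 5·4093 + 1838
4093 = 2·1838 + 417
1838 = 4·417 + 170
417 = 2·170 + 77
170 = 2·77 + 16
77 = 4·16 + 13
16 = 1·13 + 3
13 = 4·3 + 1
3 = 3·1 + 0
gcd = 1, so the inverse exists. Back-substitute:
1 = 13 − 4·3
1 = −4·16 + 5·13
1 = 5·77 − 24·16
1 = −24·170 + 53·77
1 = 53·417 − 130·170
1 = −130·1838 + 573·417
1 = 573·4093 − 1276·1838
1 = −1276·22303 + 6953·4093
So 4093·6953 ≡ 1 (mod 22303).

6953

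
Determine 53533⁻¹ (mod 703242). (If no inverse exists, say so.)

Run Euclid on (703242, 53533):
703242 = 13·53533 + 7313
53533 = 7·7313 + 2342
7313 = 3·2342 + 287
2342 = 8·287 + 46
287 = 6·46 + 11
46 = 4·11 + 2
11 = 5·2 + 1
2 = 2·1 + 0
Since gcd(53533, 703242) = 1, back-substitute to write 1 as a combination:
1 = 11 − 5·2
1 = −5·46 + 21·11
1 = 21·287 − 131·46
1 = −131·2342 + 1069·287
1 = 1069·7313 − 3338·2342
1 = −3338·53533 + 24435·7313
1 = 24435·703242 − 320993·53533
So 53533·(-320993) ≡ 1 (mod 703242), and -320993 ≡ 382249 (mod 703242).

382249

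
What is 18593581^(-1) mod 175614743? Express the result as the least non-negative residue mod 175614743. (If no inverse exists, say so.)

96940002

Apply the Euclidean algorithm to 175614743 and 18593581:
175614743 = 9·18593581 + 8272514
18593581 = 2·8272514 + 2048553
8272514 = 4·2048553 + 78302
2048553 = 26·78302 + 12701
78302 = 6·12701 + 2096
12701 = 6·2096 + 125
2096 = 16·125 + 96
125 = 1·96 + 29
96 = 3·29 + 9
29 = 3·9 + 2
9 = 4·2 + 1
2 = 2·1 + 0
gcd = 1, so the inverse exists. Back-substitute:
1 = 9 − 4·2
1 = −4·29 + 13·9
1 = 13·96 − 43·29
1 = −43·125 + 56·96
1 = 56·2096 − 939·125
1 = −939·12701 + 5690·2096
1 = 5690·78302 − 35079·12701
1 = −35079·2048553 + 917744·78302
1 = 917744·8272514 − 3706055·2048553
1 = −3706055·18593581 + 8329854·8272514
1 = 8329854·175614743 − 78674741·18593581
So 18593581·(-78674741) ≡ 1 (mod 175614743), and -78674741 ≡ 96940002 (mod 175614743).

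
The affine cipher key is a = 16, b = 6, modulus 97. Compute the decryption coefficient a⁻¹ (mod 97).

91

Apply the Euclidean algorithm to 97 and 16:
97 = 6*16 + 1
16 = 16*1 + 0
The gcd is 1. Working backward:
1 = 97 − 6·16
Hence 16⁻¹ ≡ -6 ≡ 91 (mod 97).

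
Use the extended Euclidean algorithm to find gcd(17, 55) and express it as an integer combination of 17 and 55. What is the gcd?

1

Apply Euclid's algorithm to 55 and 17:
55 = 3·17 + 4
17 = 4·4 + 1
4 = 4·1 + 0
gcd(17, 55) = 1.
Working backward:
1 = 17 − 4·4
1 = −4·55 + 13·17
So 1 = (-4)·55 + (13)·17.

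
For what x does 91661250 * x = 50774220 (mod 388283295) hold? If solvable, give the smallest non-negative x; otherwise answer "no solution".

20187127

First find gcd(91661250, 388283295):
388283295 = 4*91661250 + 21638295
91661250 = 4*21638295 + 5108070
21638295 = 4*5108070 + 1206015
5108070 = 4*1206015 + 284010
1206015 = 4*284010 + 69975
284010 = 4*69975 + 4110
69975 = 17*4110 + 105
4110 = 39*105 + 15
105 = 7*15 + 0
gcd = 15 and 15 | 50774220, so solutions exist. Divide through by 15: 6110750x ≡ 3384948 (mod 25885553).
Now find 6110750⁻¹ mod 25885553:
25885553 = 4*6110750 + 1442553
6110750 = 4*1442553 + 340538
1442553 = 4*340538 + 80401
340538 = 4*80401 + 18934
80401 = 4*18934 + 4665
18934 = 4*4665 + 274
4665 = 17*274 + 7
274 = 39*7 + 1
7 = 7*1 + 0
Back-substitute:
1 = 274 − 39·7
1 = −39·4665 + 664·274
1 = 664·18934 − 2695·4665
1 = −2695·80401 + 11444·18934
1 = 11444·340538 − 48471·80401
1 = −48471·1442553 + 205328·340538
1 = 205328·6110750 − 869783·1442553
1 = −869783·25885553 + 3684460·6110750
So 6110750⁻¹ ≡ 3684460 (mod 25885553).
Then x ≡ 3684460·3384948 ≡ 20187127 (mod 25885553); the smallest non-negative solution is x = 20187127.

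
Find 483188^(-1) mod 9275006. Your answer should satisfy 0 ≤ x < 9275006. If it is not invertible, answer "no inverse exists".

Euclidean algorithm on 9275006, 483188:
9275006 = 19*483188 + 94434
483188 = 5*94434 + 11018
94434 = 8*11018 + 6290
11018 = 1*6290 + 4728
6290 = 1*4728 + 1562
4728 = 3*1562 + 42
1562 = 37*42 + 8
42 = 5*8 + 2
8 = 4*2 + 0
gcd(483188, 9275006) = 2 ≠ 1, so 483188 has no multiplicative inverse modulo 9275006.

no inverse exists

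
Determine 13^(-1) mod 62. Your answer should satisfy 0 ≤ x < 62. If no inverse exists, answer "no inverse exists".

gcd(62, 13) by repeated division:
62 = 4·13 + 10
13 = 1·10 + 3
10 = 3·3 + 1
3 = 3·1 + 0
The gcd is 1. Working backward:
1 = 10 − 3·3
1 = −3·13 + 4·10
1 = 4·62 − 19·13
So 13·(-19) ≡ 1 (mod 62), and -19 ≡ 43 (mod 62).

43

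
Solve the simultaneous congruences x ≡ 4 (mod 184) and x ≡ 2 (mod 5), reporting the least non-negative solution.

Write x = 4 + 184·k. Then 184·k ≡ 2 − 4 ≡ 3 (mod 5).
Need 184⁻¹ mod 5. Extended Euclid on (5, 4):
5 = 1*4 + 1
4 = 4*1 + 0
Back-substitute:
1 = 5 − 4
184⁻¹ ≡ 4 (mod 5), so k ≡ 4·3 ≡ 2 (mod 5).
x = 4 + 184·2 = 372.

372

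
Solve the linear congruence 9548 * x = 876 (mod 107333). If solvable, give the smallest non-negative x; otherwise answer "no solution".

4047

First find gcd(9548, 107333):
107333 = 11×9548 + 2305
9548 = 4×2305 + 328
2305 = 7×328 + 9
328 = 36×9 + 4
9 = 2×4 + 1
4 = 4×1 + 0
gcd = 1, so a unique solution mod 107333 exists.
Back-substitute for the Bézout coefficients:
1 = 9 − 2·4
1 = −2·328 + 73·9
1 = 73·2305 − 513·328
1 = −513·9548 + 2125·2305
1 = 2125·107333 − 23888·9548
So 9548·(-23888) ≡ 1 (mod 107333), giving 9548⁻¹ ≡ 83445.
x ≡ 9548⁻¹·876 ≡ 83445·876 ≡ 4047 (mod 107333).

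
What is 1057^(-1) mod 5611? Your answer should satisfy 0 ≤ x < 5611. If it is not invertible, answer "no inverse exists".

5043

Extended Euclidean algorithm:
5611 = 5·1057 + 326
1057 = 3·326 + 79
326 = 4·79 + 10
79 = 7·10 + 9
10 = 1·9 + 1
9 = 9·1 + 0
gcd = 1, so the inverse exists. Back-substitute:
1 = 10 − 9
1 = −79 + 8·10
1 = 8·326 − 33·79
1 = −33·1057 + 107·326
1 = 107·5611 − 568·1057
Thus 1057·(-568) ≡ 1 (mod 5611); reducing, -568 mod 5611 = 5043.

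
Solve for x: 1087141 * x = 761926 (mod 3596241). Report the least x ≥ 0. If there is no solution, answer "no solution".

308278

First find gcd(1087141, 3596241):
3596241 = 3×1087141 + 334818
1087141 = 3×334818 + 82687
334818 = 4×82687 + 4070
82687 = 20×4070 + 1287
4070 = 3×1287 + 209
1287 = 6×209 + 33
209 = 6×33 + 11
33 = 3×11 + 0
gcd = 11 and 11 | 761926, so solutions exist. Divide through by 11: 98831x ≡ 69266 (mod 326931).
Now find 98831⁻¹ mod 326931:
326931 = 3·98831 + 30438
98831 = 3·30438 + 7517
30438 = 4·7517 + 370
7517 = 20·370 + 117
370 = 3·117 + 19
117 = 6·19 + 3
19 = 6·3 + 1
3 = 3·1 + 0
Back-substitute:
1 = 19 − 6·3
1 = −6·117 + 37·19
1 = 37·370 − 117·117
1 = −117·7517 + 2377·370
1 = 2377·30438 − 9625·7517
1 = −9625·98831 + 31252·30438
1 = 31252·326931 − 103381·98831
So 98831·(-103381) ≡ 1 (mod 326931), i.e. 98831⁻¹ ≡ 223550.
Then x ≡ 223550·69266 ≡ 308278 (mod 326931); the smallest non-negative solution is x = 308278.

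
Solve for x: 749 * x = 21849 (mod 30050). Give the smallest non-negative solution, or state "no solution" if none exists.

27351

First find gcd(749, 30050):
30050 = 40*749 + 90
749 = 8*90 + 29
90 = 3*29 + 3
29 = 9*3 + 2
3 = 1*2 + 1
2 = 2*1 + 0
gcd = 1, so a unique solution mod 30050 exists.
Back-substitute for the Bézout coefficients:
1 = 3 − 2
1 = −29 + 10·3
1 = 10·90 − 31·29
1 = −31·749 + 258·90
1 = 258·30050 − 10351·749
So 749·(-10351) ≡ 1 (mod 30050), giving 749⁻¹ ≡ 19699.
x ≡ 749⁻¹·21849 ≡ 19699·21849 ≡ 27351 (mod 30050).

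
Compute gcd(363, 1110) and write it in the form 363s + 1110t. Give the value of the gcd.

Euclidean algorithm:
1110 = 3*363 + 21
363 = 17*21 + 6
21 = 3*6 + 3
6 = 2*3 + 0
gcd(363, 1110) = 3.
Working backward:
3 = 21 − 3·6
3 = −3·363 + 52·21
3 = 52·1110 − 159·363
So 3 = (52)·1110 + (-159)·363.

3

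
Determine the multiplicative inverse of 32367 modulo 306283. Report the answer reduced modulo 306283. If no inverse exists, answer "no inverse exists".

207794

Run Euclid on (306283, 32367):
306283 = 9*32367 + 14980
32367 = 2*14980 + 2407
14980 = 6*2407 + 538
2407 = 4*538 + 255
538 = 2*255 + 28
255 = 9*28 + 3
28 = 9*3 + 1
3 = 3*1 + 0
The gcd is 1. Working backward:
1 = 28 − 9·3
1 = −9·255 + 82·28
1 = 82·538 − 173·255
1 = −173·2407 + 774·538
1 = 774·14980 − 4817·2407
1 = −4817·32367 + 10408·14980
1 = 10408·306283 − 98489·32367
Hence 32367⁻¹ ≡ -98489 ≡ 207794 (mod 306283).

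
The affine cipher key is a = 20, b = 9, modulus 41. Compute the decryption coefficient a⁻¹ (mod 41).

39

Apply the Euclidean algorithm to 41 and 20:
41 = 2·20 + 1
20 = 20·1 + 0
The gcd is 1. Working backward:
1 = 41 − 2·20
Hence 20⁻¹ ≡ -2 ≡ 39 (mod 41).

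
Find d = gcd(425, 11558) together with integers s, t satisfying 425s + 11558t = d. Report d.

1

Apply Euclid's algorithm to 11558 and 425:
11558 = 27·425 + 83
425 = 5·83 + 10
83 = 8·10 + 3
10 = 3·3 + 1
3 = 3·1 + 0
gcd(425, 11558) = 1.
Working backward:
1 = 10 − 3·3
1 = −3·83 + 25·10
1 = 25·425 − 128·83
1 = −128·11558 + 3481·425
So 1 = (-128)·11558 + (3481)·425.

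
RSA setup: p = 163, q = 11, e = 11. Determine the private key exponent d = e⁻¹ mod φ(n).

1031

φ(n) = (p−1)(q−1) = 162·10 = 1620.
Need d with 11·d ≡ 1 (mod 1620). Apply the extended Euclidean algorithm:
1620 = 147*11 + 3
11 = 3*3 + 2
3 = 1*2 + 1
2 = 2*1 + 0
Back-substitute:
1 = 3 − 2
1 = −11 + 4·3
1 = 4·1620 − 589·11
So 11·(-589) ≡ 1 (mod 1620), hence d ≡ -589 ≡ 1031 (mod 1620).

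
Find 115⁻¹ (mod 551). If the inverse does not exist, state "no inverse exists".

115

gcd(551, 115) by repeated division:
551 = 4·115 + 91
115 = 1·91 + 24
91 = 3·24 + 19
24 = 1·19 + 5
19 = 3·5 + 4
5 = 1·4 + 1
4 = 4·1 + 0
gcd = 1, so the inverse exists. Back-substitute:
1 = 5 − 4
1 = −19 + 4·5
1 = 4·24 − 5·19
1 = −5·91 + 19·24
1 = 19·115 − 24·91
1 = −24·551 + 115·115
So 115·115 ≡ 1 (mod 551).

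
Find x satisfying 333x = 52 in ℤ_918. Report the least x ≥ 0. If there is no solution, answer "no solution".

no solution

gcd(333, 918):
918 = 2*333 + 252
333 = 1*252 + 81
252 = 3*81 + 9
81 = 9*9 + 0
gcd = 9, but 9 ∤ 52, so the congruence has no solution.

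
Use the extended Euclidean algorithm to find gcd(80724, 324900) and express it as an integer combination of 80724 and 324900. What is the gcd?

Repeated division:
324900 = 4×80724 + 2004
80724 = 40×2004 + 564
2004 = 3×564 + 312
564 = 1×312 + 252
312 = 1×252 + 60
252 = 4×60 + 12
60 = 5×12 + 0
gcd(80724, 324900) = 12.
Express as a combination:
12 = 252 − 4·60
12 = −4·312 + 5·252
12 = 5·564 − 9·312
12 = −9·2004 + 32·564
12 = 32·80724 − 1289·2004
12 = −1289·324900 + 5188·80724
So 12 = (-1289)·324900 + (5188)·80724.

12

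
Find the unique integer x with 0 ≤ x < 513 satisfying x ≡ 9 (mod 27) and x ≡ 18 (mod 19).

360

Write x = 9 + 27·k. Then 27·k ≡ 18 − 9 ≡ 9 (mod 19).
Need 27⁻¹ mod 19. Extended Euclid on (19, 8):
19 = 2*8 + 3
8 = 2*3 + 2
3 = 1*2 + 1
2 = 2*1 + 0
Back-substitute:
1 = 3 − 2
1 = −8 + 3·3
1 = 3·19 − 7·8
27⁻¹ ≡ 12 (mod 19), so k ≡ 12·9 ≡ 13 (mod 19).
x = 9 + 27·13 = 360.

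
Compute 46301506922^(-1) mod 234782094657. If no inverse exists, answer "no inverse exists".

no inverse exists

Euclidean algorithm on 234782094657, 46301506922:
234782094657 = 5·46301506922 + 3274560047
46301506922 = 14·3274560047 + 457666264
3274560047 = 7·457666264 + 70896199
457666264 = 6·70896199 + 32289070
70896199 = 2·32289070 + 6318059
32289070 = 5·6318059 + 698775
6318059 = 9·698775 + 29084
698775 = 24·29084 + 759
29084 = 38·759 + 242
759 = 3·242 + 33
242 = 7·33 + 11
33 = 3·11 + 0
The gcd is 11, not 1, hence no inverse exists.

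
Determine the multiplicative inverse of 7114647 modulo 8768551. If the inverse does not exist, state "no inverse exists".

Run Euclid on (8768551, 7114647):
8768551 = 1·7114647 + 1653904
7114647 = 4·1653904 + 499031
1653904 = 3·499031 + 156811
499031 = 3·156811 + 28598
156811 = 5·28598 + 13821
28598 = 2·13821 + 956
13821 = 14·956 + 437
956 = 2·437 + 82
437 = 5·82 + 27
82 = 3·27 + 1
27 = 27·1 + 0
The gcd is 1. Working backward:
1 = 82 − 3·27
1 = −3·437 + 16·82
1 = 16·956 − 35·437
1 = −35·13821 + 506·956
1 = 506·28598 − 1047·13821
1 = −1047·156811 + 5741·28598
1 = 5741·499031 − 18270·156811
1 = −18270·1653904 + 60551·499031
1 = 60551·7114647 − 260474·1653904
1 = −260474·8768551 + 321025·7114647
So 7114647·321025 ≡ 1 (mod 8768551).

321025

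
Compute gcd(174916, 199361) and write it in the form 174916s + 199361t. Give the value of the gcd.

Repeated division:
199361 = 1·174916 + 24445
174916 = 7·24445 + 3801
24445 = 6·3801 + 1639
3801 = 2·1639 + 523
1639 = 3·523 + 70
523 = 7·70 + 33
70 = 2·33 + 4
33 = 8·4 + 1
4 = 4·1 + 0
gcd(174916, 199361) = 1.
Express as a combination:
1 = 33 − 8·4
1 = −8·70 + 17·33
1 = 17·523 − 127·70
1 = −127·1639 + 398·523
1 = 398·3801 − 923·1639
1 = −923·24445 + 5936·3801
1 = 5936·174916 − 42475·24445
1 = −42475·199361 + 48411·174916
So 1 = (-42475)·199361 + (48411)·174916.

1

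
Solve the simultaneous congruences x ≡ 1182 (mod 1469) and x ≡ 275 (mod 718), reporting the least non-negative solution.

Write x = 1182 + 1469·k. Then 1469·k ≡ 275 − 1182 ≡ 529 (mod 718).
Need 1469⁻¹ mod 718. Extended Euclid on (718, 33):
718 = 21×33 + 25
33 = 1×25 + 8
25 = 3×8 + 1
8 = 8×1 + 0
Back-substitute:
1 = 25 − 3·8
1 = −3·33 + 4·25
1 = 4·718 − 87·33
1469⁻¹ ≡ 631 (mod 718), so k ≡ 631·529 ≡ 647 (mod 718).
x = 1182 + 1469·647 = 951625.

951625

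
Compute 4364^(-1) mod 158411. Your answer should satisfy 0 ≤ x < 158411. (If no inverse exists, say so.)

50420

Apply the Euclidean algorithm to 158411 and 4364:
158411 = 36*4364 + 1307
4364 = 3*1307 + 443
1307 = 2*443 + 421
443 = 1*421 + 22
421 = 19*22 + 3
22 = 7*3 + 1
3 = 3*1 + 0
Since gcd(4364, 158411) = 1, back-substitute to write 1 as a combination:
1 = 22 − 7·3
1 = −7·421 + 134·22
1 = 134·443 − 141·421
1 = −141·1307 + 416·443
1 = 416·4364 − 1389·1307
1 = −1389·158411 + 50420·4364
So 4364·50420 ≡ 1 (mod 158411).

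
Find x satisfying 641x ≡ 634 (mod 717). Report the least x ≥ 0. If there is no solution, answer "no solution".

86

First find gcd(641, 717):
717 = 1×641 + 76
641 = 8×76 + 33
76 = 2×33 + 10
33 = 3×10 + 3
10 = 3×3 + 1
3 = 3×1 + 0
gcd = 1, so a unique solution mod 717 exists.
Back-substitute for the Bézout coefficients:
1 = 10 − 3·3
1 = −3·33 + 10·10
1 = 10·76 − 23·33
1 = −23·641 + 194·76
1 = 194·717 − 217·641
So 641·(-217) ≡ 1 (mod 717), giving 641⁻¹ ≡ 500.
x ≡ 641⁻¹·634 ≡ 500·634 ≡ 86 (mod 717).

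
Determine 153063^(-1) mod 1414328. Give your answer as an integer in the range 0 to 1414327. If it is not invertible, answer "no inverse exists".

Extended Euclidean algorithm:
1414328 = 9×153063 + 36761
153063 = 4×36761 + 6019
36761 = 6×6019 + 647
6019 = 9×647 + 196
647 = 3×196 + 59
196 = 3×59 + 19
59 = 3×19 + 2
19 = 9×2 + 1
2 = 2×1 + 0
gcd = 1, so the inverse exists. Back-substitute:
1 = 19 − 9·2
1 = −9·59 + 28·19
1 = 28·196 − 93·59
1 = −93·647 + 307·196
1 = 307·6019 − 2856·647
1 = −2856·36761 + 17443·6019
1 = 17443·153063 − 72628·36761
1 = −72628·1414328 + 671095·153063
So 153063·671095 ≡ 1 (mod 1414328).

671095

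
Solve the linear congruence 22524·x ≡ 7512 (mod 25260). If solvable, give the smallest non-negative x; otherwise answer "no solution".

1973

First find gcd(22524, 25260):
25260 = 1*22524 + 2736
22524 = 8*2736 + 636
2736 = 4*636 + 192
636 = 3*192 + 60
192 = 3*60 + 12
60 = 5*12 + 0
gcd = 12 and 12 | 7512, so solutions exist. Divide through by 12: 1877x ≡ 626 (mod 2105).
Now find 1877⁻¹ mod 2105:
2105 = 1·1877 + 228
1877 = 8·228 + 53
228 = 4·53 + 16
53 = 3·16 + 5
16 = 3·5 + 1
5 = 5·1 + 0
Back-substitute:
1 = 16 − 3·5
1 = −3·53 + 10·16
1 = 10·228 − 43·53
1 = −43·1877 + 354·228
1 = 354·2105 − 397·1877
So 1877·(-397) ≡ 1 (mod 2105), i.e. 1877⁻¹ ≡ 1708.
Then x ≡ 1708·626 ≡ 1973 (mod 2105); the smallest non-negative solution is x = 1973.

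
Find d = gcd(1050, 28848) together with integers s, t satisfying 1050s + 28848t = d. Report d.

Apply Euclid's algorithm to 28848 and 1050:
28848 = 27·1050 + 498
1050 = 2·498 + 54
498 = 9·54 + 12
54 = 4·12 + 6
12 = 2·6 + 0
gcd(1050, 28848) = 6.
Working backward:
6 = 54 − 4·12
6 = −4·498 + 37·54
6 = 37·1050 − 78·498
6 = −78·28848 + 2143·1050
So 6 = (-78)·28848 + (2143)·1050.

6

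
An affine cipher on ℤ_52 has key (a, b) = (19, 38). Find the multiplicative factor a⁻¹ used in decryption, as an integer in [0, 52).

11

Apply the Euclidean algorithm to 52 and 19:
52 = 2·19 + 14
19 = 1·14 + 5
14 = 2·5 + 4
5 = 1·4 + 1
4 = 4·1 + 0
gcd = 1, so the inverse exists. Back-substitute:
1 = 5 − 4
1 = −14 + 3·5
1 = 3·19 − 4·14
1 = −4·52 + 11·19
So 19·11 ≡ 1 (mod 52).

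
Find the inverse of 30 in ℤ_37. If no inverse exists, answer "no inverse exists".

21

Extended Euclidean algorithm:
37 = 1*30 + 7
30 = 4*7 + 2
7 = 3*2 + 1
2 = 2*1 + 0
gcd = 1, so the inverse exists. Back-substitute:
1 = 7 − 3·2
1 = −3·30 + 13·7
1 = 13·37 − 16·30
Thus 30·(-16) ≡ 1 (mod 37); reducing, -16 mod 37 = 21.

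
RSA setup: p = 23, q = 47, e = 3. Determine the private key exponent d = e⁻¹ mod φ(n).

φ(n) = (p−1)(q−1) = 22·46 = 1012.
Need d with 3·d ≡ 1 (mod 1012). Apply the extended Euclidean algorithm:
1012 = 337*3 + 1
3 = 3*1 + 0
Back-substitute:
1 = 1012 − 337·3
So 3·(-337) ≡ 1 (mod 1012), hence d ≡ -337 ≡ 675 (mod 1012).

675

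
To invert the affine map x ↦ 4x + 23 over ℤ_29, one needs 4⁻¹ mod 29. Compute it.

Apply the Euclidean algorithm to 29 and 4:
29 = 7*4 + 1
4 = 4*1 + 0
gcd = 1, so the inverse exists. Back-substitute:
1 = 29 − 7·4
Hence 4⁻¹ ≡ -7 ≡ 22 (mod 29).

22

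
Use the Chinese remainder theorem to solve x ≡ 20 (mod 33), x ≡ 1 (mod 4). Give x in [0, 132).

53

Write x = 20 + 33·k. Then 33·k ≡ 1 − 20 ≡ 1 (mod 4).
Need 33⁻¹ mod 4. Extended Euclid on (4, 1):
4 = 4·1 + 0
33⁻¹ ≡ 1 (mod 4), so k ≡ 1·1 ≡ 1 (mod 4).
x = 20 + 33·1 = 53.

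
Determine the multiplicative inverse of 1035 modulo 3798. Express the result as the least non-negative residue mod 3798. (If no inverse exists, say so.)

no inverse exists

Euclidean algorithm on 3798, 1035:
3798 = 3·1035 + 693
1035 = 1·693 + 342
693 = 2·342 + 9
342 = 38·9 + 0
The gcd is 9, not 1, hence no inverse exists.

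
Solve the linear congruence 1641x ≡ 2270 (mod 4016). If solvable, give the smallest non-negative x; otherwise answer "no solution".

First find gcd(1641, 4016):
4016 = 2*1641 + 734
1641 = 2*734 + 173
734 = 4*173 + 42
173 = 4*42 + 5
42 = 8*5 + 2
5 = 2*2 + 1
2 = 2*1 + 0
gcd = 1, so a unique solution mod 4016 exists.
Back-substitute for the Bézout coefficients:
1 = 5 − 2·2
1 = −2·42 + 17·5
1 = 17·173 − 70·42
1 = −70·734 + 297·173
1 = 297·1641 − 664·734
1 = −664·4016 + 1625·1641
So 1641·(1625) ≡ 1 (mod 4016), giving 1641⁻¹ ≡ 1625.
x ≡ 1641⁻¹·2270 ≡ 1625·2270 ≡ 2062 (mod 4016).

2062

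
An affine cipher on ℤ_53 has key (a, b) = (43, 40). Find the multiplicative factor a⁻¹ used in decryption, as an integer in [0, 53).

37

Apply the Euclidean algorithm to 53 and 43:
53 = 1·43 + 10
43 = 4·10 + 3
10 = 3·3 + 1
3 = 3·1 + 0
The gcd is 1. Working backward:
1 = 10 − 3·3
1 = −3·43 + 13·10
1 = 13·53 − 16·43
Thus 43·(-16) ≡ 1 (mod 53); reducing, -16 mod 53 = 37.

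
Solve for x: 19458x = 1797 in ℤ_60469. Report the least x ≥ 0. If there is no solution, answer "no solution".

First find gcd(19458, 60469):
60469 = 3×19458 + 2095
19458 = 9×2095 + 603
2095 = 3×603 + 286
603 = 2×286 + 31
286 = 9×31 + 7
31 = 4×7 + 3
7 = 2×3 + 1
3 = 3×1 + 0
gcd = 1, so a unique solution mod 60469 exists.
Back-substitute for the Bézout coefficients:
1 = 7 − 2·3
1 = −2·31 + 9·7
1 = 9·286 − 83·31
1 = −83·603 + 175·286
1 = 175·2095 − 608·603
1 = −608·19458 + 5647·2095
1 = 5647·60469 − 17549·19458
So 19458·(-17549) ≡ 1 (mod 60469), giving 19458⁻¹ ≡ 42920.
x ≡ 19458⁻¹·1797 ≡ 42920·1797 ≡ 29265 (mod 60469).

29265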